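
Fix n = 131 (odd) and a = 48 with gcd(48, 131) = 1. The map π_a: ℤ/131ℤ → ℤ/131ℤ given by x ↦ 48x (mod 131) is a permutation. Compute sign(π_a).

Start at x=77: 77 → 28 → 34 → 60 → 129 → 35 → 108 → … (one orbit).
Cycle type of π: 65×2 + 1; total 3 cycles.
n − c = 131 − 3 = 128; sign = (−1)^128 = +1.
Via Zolotarev, sign(π_{48}) = (48|131) = +1.

+1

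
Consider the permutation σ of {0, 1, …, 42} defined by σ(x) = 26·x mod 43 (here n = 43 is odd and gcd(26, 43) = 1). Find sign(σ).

-1

Trace 21: π^k(21) = [21, 30, 6, 27, 14, 20, 4] for k=0..6.
The orbit structure of x ↦ 26x mod 43: 2 orbits of sizes [42, 1].
n − c = 43 − 2 = 41; sign = (−1)^41 = -1.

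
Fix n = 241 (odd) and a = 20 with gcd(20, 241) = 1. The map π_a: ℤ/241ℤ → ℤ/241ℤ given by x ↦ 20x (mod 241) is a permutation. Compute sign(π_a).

+1

Orbit of 232 under x↦20x: [232, 61, 15, 59, 216, 223, 122]… (length divides ord_241(20)).
3 cycles of lengths [120, 120, 1].
241 − 3 = 238 transpositions; sign(π) = (−1)^238 = +1.
(20|241)_J = +1 (Zolotarev's lemma cross-check).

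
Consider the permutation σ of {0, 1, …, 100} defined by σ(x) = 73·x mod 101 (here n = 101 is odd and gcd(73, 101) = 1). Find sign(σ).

Orbit of 96 under x↦73x: [96, 39, 19, 74, 49, 42, 36]… (length divides ord_101(73)).
The orbit structure of x ↦ 73x mod 101: 2 orbits of sizes [100, 1].
Σ(ℓ_i−1) = 101−2 = 99; sign = (−1)^99 = -1.

-1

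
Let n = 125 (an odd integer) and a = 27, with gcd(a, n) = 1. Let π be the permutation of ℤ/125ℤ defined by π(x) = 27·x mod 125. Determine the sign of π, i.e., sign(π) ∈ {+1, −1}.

-1

Orbit of 94 under x↦27x: [94, 38, 26, 77, 79, 8, 91]… (length divides ord_125(27)).
Cycle lengths of π_27 on ℤ/125ℤ: [100, 20, 4, 1]; 4 cycles in total.
125 − 4 = 121 transpositions; sign(π) = (−1)^121 = -1.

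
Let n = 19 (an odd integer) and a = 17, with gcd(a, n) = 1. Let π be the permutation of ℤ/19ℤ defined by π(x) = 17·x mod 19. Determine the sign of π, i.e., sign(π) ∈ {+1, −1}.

Trace 1: π^k(1) = [1, 17, 4, 11, 16, 6, 7] for k=0..6.
The orbit structure of x ↦ 17x mod 19: 3 orbits of sizes [9, 9, 1].
3 cycles on 19: each ℓ→(−1)^(ℓ−1), product (−1)^16 = +1.
Zolotarev: (17|19) = +1, matching the cycle-count sign.

+1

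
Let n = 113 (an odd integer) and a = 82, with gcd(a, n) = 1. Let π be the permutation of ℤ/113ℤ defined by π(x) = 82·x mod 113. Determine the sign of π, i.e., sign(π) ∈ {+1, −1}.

Trace 2: π^k(2) = [2, 51, 1, 82, 57, 41, 85] for k=0..6.
Decompose π into cycles: lengths [56, 56, 1] (3 cycles, including the fixed point 0).
Σ(ℓ_i−1) = 113−3 = 110; sign = (−1)^110 = +1.
Via Zolotarev, sign(π_{82}) = (82|113) = +1.

+1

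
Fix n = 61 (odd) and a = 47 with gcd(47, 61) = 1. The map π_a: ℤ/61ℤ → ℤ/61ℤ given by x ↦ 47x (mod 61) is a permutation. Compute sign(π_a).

Trace 13: π^k(13) = [13, 1, 47] for k=0..2.
Cycle type of π: 3×20 + 1; total 21 cycles.
61 − 21 = 40 transpositions; sign(π) = (−1)^40 = +1.
Check: (47/61) = +1 by Zolotarev.

+1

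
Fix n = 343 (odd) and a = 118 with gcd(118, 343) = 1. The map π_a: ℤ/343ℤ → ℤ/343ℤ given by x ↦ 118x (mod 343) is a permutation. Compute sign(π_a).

Start at x=321: 321 → 148 → 314 → 8 → 258 → 260 → 153 → … (one orbit).
Cycle lengths of π_118 on ℤ/343ℤ: [98, 98, 98, 14, 14, 14, 2, 2, 2, 1]; 10 cycles in total.
343 − 10 = 333 transpositions; sign(π) = (−1)^333 = -1.

-1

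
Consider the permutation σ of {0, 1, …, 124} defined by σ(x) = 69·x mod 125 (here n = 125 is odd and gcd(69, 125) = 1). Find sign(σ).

Trace 121: π^k(121) = [121, 99, 81, 89, 16, 104, 51] for k=0..6.
Cycle type of π: 50×2 + 10×2 + 2×2 + 1; total 7 cycles.
sign(π) = (−1)^{n − #cycles} = (−1)^{125−7} = (−1)^118 = +1.

+1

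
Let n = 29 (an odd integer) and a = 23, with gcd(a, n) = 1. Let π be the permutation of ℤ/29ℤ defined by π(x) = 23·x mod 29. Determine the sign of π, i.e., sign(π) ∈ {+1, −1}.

Start at x=23: 23 → 7 → 16 → 20 → 25 → 24 → 1 → 23 (one orbit).
5 cycles of lengths [7, 7, 7, 7, 1].
With 5 cycles on 29 points, sign = (−1)^{29−5} = +1.
(23|29)_J = +1 (Zolotarev's lemma cross-check).

+1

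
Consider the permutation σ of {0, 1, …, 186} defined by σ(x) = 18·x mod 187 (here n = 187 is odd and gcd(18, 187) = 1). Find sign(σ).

Start at x=137: 137 → 35 → 69 → 120 → 103 → 171 → 86 → … (one orbit).
34 cycles of lengths [10, 10, 10, 10, 10, 10, 10, 10, 10, 10, 10, 10, 10, 10, 10, 10, 10, 1, 1, 1, 1, 1, 1, 1, 1, 1, 1, 1, 1, 1, 1, 1, 1, 1].
With 34 cycles on 187 points, sign = (−1)^{187−34} = -1.

-1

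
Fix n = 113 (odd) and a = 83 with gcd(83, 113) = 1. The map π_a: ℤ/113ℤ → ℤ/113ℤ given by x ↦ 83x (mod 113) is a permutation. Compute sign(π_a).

Start at x=112: 112 → 30 → 4 → 106 → 97 → 28 → 64 → … (one orbit).
Decompose π into cycles: lengths [14, 14, 14, 14, 14, 14, 14, 14, 1] (9 cycles, including the fixed point 0).
Σ(ℓ_i−1) = 113−9 = 104; sign = (−1)^104 = +1.

+1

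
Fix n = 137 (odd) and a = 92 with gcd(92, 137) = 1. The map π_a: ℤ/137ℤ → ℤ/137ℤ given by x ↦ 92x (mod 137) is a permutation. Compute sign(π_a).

-1

Trace 7: π^k(7) = [7, 96, 64, 134, 135, 90, 60] for k=0..6.
Cycle lengths of π_92 on ℤ/137ℤ: [136, 1]; 2 cycles in total.
2 cycles on 137: each ℓ→(−1)^(ℓ−1), product (−1)^135 = -1.
(92|137)_J = -1 (Zolotarev's lemma cross-check).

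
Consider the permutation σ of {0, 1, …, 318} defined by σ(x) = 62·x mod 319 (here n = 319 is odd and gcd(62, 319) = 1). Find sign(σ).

-1

Trace 270: π^k(270) = [270, 152, 173, 199, 216, 313, 266] for k=0..6.
Decompose π into cycles: lengths [70, 70, 70, 70, 14, 14, 10, 1] (8 cycles, including the fixed point 0).
n − c = 319 − 8 = 311; sign = (−1)^311 = -1.
(62|319)_J = -1 (Zolotarev's lemma cross-check).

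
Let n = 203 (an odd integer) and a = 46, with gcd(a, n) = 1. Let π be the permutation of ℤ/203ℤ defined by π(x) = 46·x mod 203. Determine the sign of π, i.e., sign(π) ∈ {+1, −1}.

-1

Start at x=186: 186 → 30 → 162 → 144 → 128 → 1 → 46 → … (one orbit).
The orbit structure of x ↦ 46x mod 203: 24 orbits of sizes [12, 12, 12, 12, 12, 12, 12, 12, 12, 12, 12, 12, 12, 12, 4, 4, 4, 4, 4, 4, 4, 3, 3, 1].
Σ(ℓ_i−1) = 203−24 = 179; sign = (−1)^179 = -1.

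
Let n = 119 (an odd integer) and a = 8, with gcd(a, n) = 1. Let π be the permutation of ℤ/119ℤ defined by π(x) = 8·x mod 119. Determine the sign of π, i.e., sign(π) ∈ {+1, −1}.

+1

Trace 8: π^k(8) = [8, 64, 36, 50, 43, 106, 15] for k=0..6.
21 cycles of lengths [8, 8, 8, 8, 8, 8, 8, 8, 8, 8, 8, 8, 8, 8, 1, 1, 1, 1, 1, 1, 1].
sign(π) = (−1)^{n − #cycles} = (−1)^{119−21} = (−1)^98 = +1.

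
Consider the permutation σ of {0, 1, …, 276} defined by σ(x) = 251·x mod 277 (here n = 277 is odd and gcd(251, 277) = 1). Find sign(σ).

Start at x=76: 76 → 240 → 131 → 195 → 193 → 245 → 1 → … (one orbit).
Decompose π into cycles: lengths [92, 92, 92, 1] (4 cycles, including the fixed point 0).
277 − 4 = 273 transpositions; sign(π) = (−1)^273 = -1.

-1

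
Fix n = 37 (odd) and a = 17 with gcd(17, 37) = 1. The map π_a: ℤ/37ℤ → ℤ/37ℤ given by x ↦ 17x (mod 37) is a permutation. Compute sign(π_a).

Trace 31: π^k(31) = [31, 9, 5, 11, 2, 34, 23] for k=0..6.
Cycle lengths of π_17 on ℤ/37ℤ: [36, 1]; 2 cycles in total.
With 2 cycles on 37 points, sign = (−1)^{37−2} = -1.
(17|37)_J = -1 (Zolotarev's lemma cross-check).

-1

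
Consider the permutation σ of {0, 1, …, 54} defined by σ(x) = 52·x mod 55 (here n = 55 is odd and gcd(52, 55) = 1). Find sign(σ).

+1

Orbit of 32 under x↦52x: [32, 14, 13, 16, 7, 34, 8]… (length divides ord_55(52)).
5 cycles of lengths [20, 20, 10, 4, 1].
n − c = 55 − 5 = 50; sign = (−1)^50 = +1.
Zolotarev: (52|55) = +1, matching the cycle-count sign.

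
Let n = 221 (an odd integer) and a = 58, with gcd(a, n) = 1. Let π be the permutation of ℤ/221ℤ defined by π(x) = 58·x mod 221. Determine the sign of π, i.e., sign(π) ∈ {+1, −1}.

Start at x=150: 150 → 81 → 57 → 212 → 141 → 1 → 58 → … (one orbit).
π_58 has 7 disjoint cycles with lengths [48, 48, 48, 48, 16, 12, 1] on {0,…,220}.
Σ(ℓ_i−1) = 221−7 = 214; sign = (−1)^214 = +1.
Via Zolotarev, sign(π_{58}) = (58|221) = +1.

+1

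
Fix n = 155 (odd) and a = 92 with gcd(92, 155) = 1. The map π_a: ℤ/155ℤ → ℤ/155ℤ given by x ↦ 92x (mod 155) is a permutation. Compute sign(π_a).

Trace 1: π^k(1) = [1, 92, 94, 123] for k=0..3.
Cycle lengths of π_92 on ℤ/155ℤ: [4, 4, 4, 4, 4, 4, 4, 4, 4, 4, 4, 4, 4, 4, 4, 4, 4, 4, 4, 4, 4, 4, 4, 4, 4, 4, 4, 4, 4, 4, 4, 2, 2, 2, 2, 2, 2, 2, 2, 2, 2, 2, 2, 2, 2, 2, 1]; 47 cycles in total.
Σ(ℓ_i−1) = 155−47 = 108; sign = (−1)^108 = +1.

+1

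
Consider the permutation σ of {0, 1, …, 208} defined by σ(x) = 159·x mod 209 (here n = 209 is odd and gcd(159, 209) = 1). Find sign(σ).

Trace 49: π^k(49) = [49, 58, 26, 163, 1, 159, 201] for k=0..6.
21 cycles of lengths [15, 15, 15, 15, 15, 15, 15, 15, 15, 15, 15, 15, 5, 5, 3, 3, 3, 3, 3, 3, 1].
21 cycles on 209: each ℓ→(−1)^(ℓ−1), product (−1)^188 = +1.
Check: (159/209) = +1 by Zolotarev.

+1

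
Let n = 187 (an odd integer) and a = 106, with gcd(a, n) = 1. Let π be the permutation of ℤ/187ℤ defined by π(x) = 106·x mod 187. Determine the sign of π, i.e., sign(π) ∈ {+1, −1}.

-1

Orbit of 135 under x↦106x: [135, 98, 103, 72, 152, 30, 1]… (length divides ord_187(106)).
Cycle type of π: 20×8 + 10 + 4×4 + 1; total 14 cycles.
With 14 cycles on 187 points, sign = (−1)^{187−14} = -1.
Via Zolotarev, sign(π_{106}) = (106|187) = -1.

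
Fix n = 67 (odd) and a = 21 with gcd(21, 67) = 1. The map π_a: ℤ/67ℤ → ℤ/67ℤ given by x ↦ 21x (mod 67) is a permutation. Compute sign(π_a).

+1

Trace 21: π^k(21) = [21, 39, 15, 47, 49, 24, 35] for k=0..6.
The orbit structure of x ↦ 21x mod 67: 3 orbits of sizes [33, 33, 1].
67 − 3 = 64 transpositions; sign(π) = (−1)^64 = +1.
Check: (21/67) = +1 by Zolotarev.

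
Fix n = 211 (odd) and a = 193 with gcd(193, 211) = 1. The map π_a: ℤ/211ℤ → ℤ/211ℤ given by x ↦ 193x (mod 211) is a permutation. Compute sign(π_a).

Trace 71: π^k(71) = [71, 199, 5, 121, 143, 169, 123] for k=0..6.
π_193 has 7 disjoint cycles with lengths [35, 35, 35, 35, 35, 35, 1] on {0,…,210}.
With 7 cycles on 211 points, sign = (−1)^{211−7} = +1.
The Jacobi symbol (193|211) = +1 (Zolotarev) agrees.

+1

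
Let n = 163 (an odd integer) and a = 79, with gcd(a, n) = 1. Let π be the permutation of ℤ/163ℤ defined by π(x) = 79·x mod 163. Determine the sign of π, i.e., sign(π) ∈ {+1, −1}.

-1

Orbit of 82 under x↦79x: [82, 121, 105, 145, 45, 132, 159]… (length divides ord_163(79)).
π_79 has 2 disjoint cycles with lengths [162, 1] on {0,…,162}.
With 2 cycles on 163 points, sign = (−1)^{163−2} = -1.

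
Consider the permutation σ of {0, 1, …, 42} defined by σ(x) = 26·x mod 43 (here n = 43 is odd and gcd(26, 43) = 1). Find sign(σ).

Start at x=34: 34 → 24 → 22 → 13 → 37 → 16 → 29 → … (one orbit).
Cycle lengths of π_26 on ℤ/43ℤ: [42, 1]; 2 cycles in total.
Σ(ℓ_i−1) = 43−2 = 41; sign = (−1)^41 = -1.
Zolotarev: (26|43) = -1, matching the cycle-count sign.

-1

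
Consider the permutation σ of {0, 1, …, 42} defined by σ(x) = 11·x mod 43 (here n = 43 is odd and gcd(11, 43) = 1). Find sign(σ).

Orbit of 21 under x↦11x: [21, 16, 4, 1, 11, 35, 41]… (length divides ord_43(11)).
Decompose π into cycles: lengths [7, 7, 7, 7, 7, 7, 1] (7 cycles, including the fixed point 0).
Σ(ℓ_i−1) = 43−7 = 36; sign = (−1)^36 = +1.
Zolotarev: (11|43) = +1, matching the cycle-count sign.

+1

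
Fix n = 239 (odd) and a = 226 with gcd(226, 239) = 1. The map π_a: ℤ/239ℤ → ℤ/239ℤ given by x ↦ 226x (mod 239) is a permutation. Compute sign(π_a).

+1

Start at x=147: 147 → 1 → 226 → 169 → 193 → 120 → 113 → … (one orbit).
3 cycles of lengths [119, 119, 1].
n − c = 239 − 3 = 236; sign = (−1)^236 = +1.
The Jacobi symbol (226|239) = +1 (Zolotarev) agrees.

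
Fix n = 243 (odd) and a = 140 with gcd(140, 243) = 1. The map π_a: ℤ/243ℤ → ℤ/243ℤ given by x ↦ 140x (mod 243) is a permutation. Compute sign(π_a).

-1

Start at x=94: 94 → 38 → 217 → 5 → 214 → 71 → 220 → … (one orbit).
Cycle lengths of π_140 on ℤ/243ℤ: [162, 54, 18, 6, 2, 1]; 6 cycles in total.
6 cycles on 243: each ℓ→(−1)^(ℓ−1), product (−1)^237 = -1.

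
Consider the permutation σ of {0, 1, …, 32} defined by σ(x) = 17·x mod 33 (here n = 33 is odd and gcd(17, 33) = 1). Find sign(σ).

+1

Trace 17: π^k(17) = [17, 25, 29, 31, 32, 16, 8] for k=0..6.
Decompose π into cycles: lengths [10, 10, 10, 2, 1] (5 cycles, including the fixed point 0).
With 5 cycles on 33 points, sign = (−1)^{33−5} = +1.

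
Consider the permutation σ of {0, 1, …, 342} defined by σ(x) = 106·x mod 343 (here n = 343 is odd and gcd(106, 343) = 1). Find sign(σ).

Start at x=288: 288 → 1 → 106 → 260 → 120 → 29 → 330 → … (one orbit).
Cycle lengths of π_106 on ℤ/343ℤ: [49, 49, 49, 49, 49, 49, 7, 7, 7, 7, 7, 7, 1, 1, 1, 1, 1, 1, 1]; 19 cycles in total.
Σ(ℓ_i−1) = 343−19 = 324; sign = (−1)^324 = +1.

+1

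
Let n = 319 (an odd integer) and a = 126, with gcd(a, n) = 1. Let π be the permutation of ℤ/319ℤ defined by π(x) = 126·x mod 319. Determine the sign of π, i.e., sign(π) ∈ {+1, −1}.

-1

Trace 180: π^k(180) = [180, 31, 78, 258, 289, 48, 306] for k=0..6.
Decompose π into cycles: lengths [140, 140, 28, 5, 5, 1] (6 cycles, including the fixed point 0).
6 cycles on 319: each ℓ→(−1)^(ℓ−1), product (−1)^313 = -1.
(126|319)_J = -1 (Zolotarev's lemma cross-check).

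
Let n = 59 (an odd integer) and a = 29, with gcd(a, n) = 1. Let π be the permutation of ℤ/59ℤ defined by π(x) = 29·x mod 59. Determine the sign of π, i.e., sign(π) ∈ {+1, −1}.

Start at x=19: 19 → 20 → 49 → 5 → 27 → 16 → 51 → … (one orbit).
Cycle lengths of π_29 on ℤ/59ℤ: [29, 29, 1]; 3 cycles in total.
3 cycles on 59: each ℓ→(−1)^(ℓ−1), product (−1)^56 = +1.
Zolotarev: (29|59) = +1, matching the cycle-count sign.

+1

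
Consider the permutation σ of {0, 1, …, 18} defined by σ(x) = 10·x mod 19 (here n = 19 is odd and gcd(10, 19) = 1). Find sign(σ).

-1

Orbit of 17 under x↦10x: [17, 18, 9, 14, 7, 13, 16]… (length divides ord_19(10)).
Cycle type of π: 18 + 1; total 2 cycles.
2 cycles on 19: each ℓ→(−1)^(ℓ−1), product (−1)^17 = -1.
Via Zolotarev, sign(π_{10}) = (10|19) = -1.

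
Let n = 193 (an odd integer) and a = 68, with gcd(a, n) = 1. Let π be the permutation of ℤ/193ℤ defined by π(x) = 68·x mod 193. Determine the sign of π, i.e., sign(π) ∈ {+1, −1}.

Trace 169: π^k(169) = [169, 105, 192, 125, 8, 158, 129] for k=0..6.
Cycle lengths of π_68 on ℤ/193ℤ: [64, 64, 64, 1]; 4 cycles in total.
With 4 cycles on 193 points, sign = (−1)^{193−4} = -1.
Zolotarev: (68|193) = -1, matching the cycle-count sign.

-1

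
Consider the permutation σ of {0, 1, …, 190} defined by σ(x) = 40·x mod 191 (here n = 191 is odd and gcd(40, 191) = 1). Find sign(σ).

+1

Orbit of 32 under x↦40x: [32, 134, 12, 98, 100, 180, 133]… (length divides ord_191(40)).
π_40 has 3 disjoint cycles with lengths [95, 95, 1] on {0,…,190}.
3 cycles on 191: each ℓ→(−1)^(ℓ−1), product (−1)^188 = +1.
(40|191)_J = +1 (Zolotarev's lemma cross-check).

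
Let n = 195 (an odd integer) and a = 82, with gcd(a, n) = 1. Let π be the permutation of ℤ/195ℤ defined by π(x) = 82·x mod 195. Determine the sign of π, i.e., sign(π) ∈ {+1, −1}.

Orbit of 16 under x↦82x: [16, 142, 139, 88, 1, 82, 94]… (length divides ord_195(82)).
Decompose π into cycles: lengths [12, 12, 12, 12, 12, 12, 12, 12, 12, 12, 12, 12, 6, 6, 6, 6, 6, 6, 4, 4, 4, 1, 1, 1] (24 cycles, including the fixed point 0).
Σ(ℓ_i−1) = 195−24 = 171; sign = (−1)^171 = -1.
Check: (82/195) = -1 by Zolotarev.

-1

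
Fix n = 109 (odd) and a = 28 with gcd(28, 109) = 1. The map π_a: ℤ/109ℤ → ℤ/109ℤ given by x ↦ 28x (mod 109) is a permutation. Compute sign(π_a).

Orbit of 43 under x↦28x: [43, 5, 31, 105, 106, 25, 46]… (length divides ord_109(28)).
3 cycles of lengths [54, 54, 1].
Σ(ℓ_i−1) = 109−3 = 106; sign = (−1)^106 = +1.

+1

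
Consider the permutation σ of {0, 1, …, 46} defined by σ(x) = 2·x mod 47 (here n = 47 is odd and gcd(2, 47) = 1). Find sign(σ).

+1

Orbit of 14 under x↦2x: [14, 28, 9, 18, 36, 25, 3]… (length divides ord_47(2)).
Cycle lengths of π_2 on ℤ/47ℤ: [23, 23, 1]; 3 cycles in total.
With 3 cycles on 47 points, sign = (−1)^{47−3} = +1.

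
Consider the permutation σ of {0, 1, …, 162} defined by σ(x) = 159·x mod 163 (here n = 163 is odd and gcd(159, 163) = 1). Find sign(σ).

Orbit of 138 under x↦159x: [138, 100, 89, 133, 120, 9, 127]… (length divides ord_163(159)).
π_159 has 2 disjoint cycles with lengths [162, 1] on {0,…,162}.
2 cycles on 163: each ℓ→(−1)^(ℓ−1), product (−1)^161 = -1.
Zolotarev: (159|163) = -1, matching the cycle-count sign.

-1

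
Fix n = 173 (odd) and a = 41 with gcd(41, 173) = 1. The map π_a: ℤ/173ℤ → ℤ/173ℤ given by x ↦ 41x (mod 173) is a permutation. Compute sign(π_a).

Trace 34: π^k(34) = [34, 10, 64, 29, 151, 136, 40] for k=0..6.
3 cycles of lengths [86, 86, 1].
173 − 3 = 170 transpositions; sign(π) = (−1)^170 = +1.
Check: (41/173) = +1 by Zolotarev.

+1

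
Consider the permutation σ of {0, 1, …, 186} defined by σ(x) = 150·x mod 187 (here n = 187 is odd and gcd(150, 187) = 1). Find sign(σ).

Trace 64: π^k(64) = [64, 63, 100, 40, 16, 156, 25] for k=0..6.
The orbit structure of x ↦ 150x mod 187: 5 orbits of sizes [80, 80, 16, 10, 1].
sign(π) = (−1)^{n − #cycles} = (−1)^{187−5} = (−1)^182 = +1.

+1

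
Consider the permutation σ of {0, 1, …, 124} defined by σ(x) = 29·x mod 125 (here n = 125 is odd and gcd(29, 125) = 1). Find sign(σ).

+1

Orbit of 24 under x↦29x: [24, 71, 59, 86, 119, 76, 79]… (length divides ord_125(29)).
Decompose π into cycles: lengths [50, 50, 10, 10, 2, 2, 1] (7 cycles, including the fixed point 0).
125 − 7 = 118 transpositions; sign(π) = (−1)^118 = +1.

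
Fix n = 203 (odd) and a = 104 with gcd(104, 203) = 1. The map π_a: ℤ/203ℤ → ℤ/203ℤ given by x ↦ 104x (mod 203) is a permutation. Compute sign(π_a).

Orbit of 1 under x↦104x: [1, 104, 57, 41]… (length divides ord_203(104)).
The orbit structure of x ↦ 104x mod 203: 53 orbits of sizes [4, 4, 4, 4, 4, 4, 4, 4, 4, 4, 4, 4, 4, 4, 4, 4, 4, 4, 4, 4, 4, 4, 4, 4, 4, 4, 4, 4, 4, 4, 4, 4, 4, 4, 4, 4, 4, 4, 4, 4, 4, 4, 4, 4, 4, 4, 4, 4, 4, 2, 2, 2, 1].
Σ(ℓ_i−1) = 203−53 = 150; sign = (−1)^150 = +1.

+1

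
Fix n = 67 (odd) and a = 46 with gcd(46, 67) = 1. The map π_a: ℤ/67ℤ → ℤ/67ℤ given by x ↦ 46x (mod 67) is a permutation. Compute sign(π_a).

Trace 1: π^k(1) = [1, 46, 39, 52, 47, 18, 24] for k=0..6.
Cycle type of π: 66 + 1; total 2 cycles.
With 2 cycles on 67 points, sign = (−1)^{67−2} = -1.
Via Zolotarev, sign(π_{46}) = (46|67) = -1.

-1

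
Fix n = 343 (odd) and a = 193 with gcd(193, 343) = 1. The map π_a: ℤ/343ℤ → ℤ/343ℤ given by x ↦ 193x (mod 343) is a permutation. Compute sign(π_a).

+1

Start at x=240: 240 → 15 → 151 → 331 → 85 → 284 → 275 → … (one orbit).
Decompose π into cycles: lengths [147, 147, 21, 21, 3, 3, 1] (7 cycles, including the fixed point 0).
343 − 7 = 336 transpositions; sign(π) = (−1)^336 = +1.
Zolotarev: (193|343) = +1, matching the cycle-count sign.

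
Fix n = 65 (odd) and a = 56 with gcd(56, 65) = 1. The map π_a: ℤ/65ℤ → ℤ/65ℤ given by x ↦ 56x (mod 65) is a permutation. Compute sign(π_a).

+1

Trace 1: π^k(1) = [1, 56, 16, 51, 61, 36] for k=0..5.
Cycle type of π: 6×10 + 1×5; total 15 cycles.
65 − 15 = 50 transpositions; sign(π) = (−1)^50 = +1.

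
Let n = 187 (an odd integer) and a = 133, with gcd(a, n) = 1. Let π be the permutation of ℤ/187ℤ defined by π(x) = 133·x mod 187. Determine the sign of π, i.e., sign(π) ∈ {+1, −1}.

-1

Orbit of 122 under x↦133x: [122, 144, 78, 89, 56, 155, 45]… (length divides ord_187(133)).
The orbit structure of x ↦ 133x mod 187: 22 orbits of sizes [16, 16, 16, 16, 16, 16, 16, 16, 16, 16, 16, 1, 1, 1, 1, 1, 1, 1, 1, 1, 1, 1].
22 cycles on 187: each ℓ→(−1)^(ℓ−1), product (−1)^165 = -1.
Check: (133/187) = -1 by Zolotarev.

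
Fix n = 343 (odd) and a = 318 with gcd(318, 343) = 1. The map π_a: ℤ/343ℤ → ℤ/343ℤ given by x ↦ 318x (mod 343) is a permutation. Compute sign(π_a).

Start at x=193: 193 → 320 → 232 → 31 → 254 → 167 → 284 → … (one orbit).
Cycle lengths of π_318 on ℤ/343ℤ: [294, 42, 6, 1]; 4 cycles in total.
With 4 cycles on 343 points, sign = (−1)^{343−4} = -1.
(318|343)_J = -1 (Zolotarev's lemma cross-check).

-1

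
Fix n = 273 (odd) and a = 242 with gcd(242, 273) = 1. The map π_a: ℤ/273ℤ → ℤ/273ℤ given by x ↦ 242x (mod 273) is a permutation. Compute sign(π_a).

Start at x=1: 1 → 242 → 142 → 239 → 235 → 86 → 64 → … (one orbit).
Cycle type of π: 12×18 + 6×2 + 4×9 + 3×2 + 2 + 1; total 33 cycles.
With 33 cycles on 273 points, sign = (−1)^{273−33} = +1.
Zolotarev: (242|273) = +1, matching the cycle-count sign.

+1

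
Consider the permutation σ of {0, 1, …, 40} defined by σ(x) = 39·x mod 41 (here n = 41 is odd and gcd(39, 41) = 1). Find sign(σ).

+1

Orbit of 5 under x↦39x: [5, 31, 20, 1, 39, 4, 33]… (length divides ord_41(39)).
π_39 has 3 disjoint cycles with lengths [20, 20, 1] on {0,…,40}.
3 cycles on 41: each ℓ→(−1)^(ℓ−1), product (−1)^38 = +1.
(39|41)_J = +1 (Zolotarev's lemma cross-check).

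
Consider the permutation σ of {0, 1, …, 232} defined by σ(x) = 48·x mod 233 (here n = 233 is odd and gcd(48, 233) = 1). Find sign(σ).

Trace 190: π^k(190) = [190, 33, 186, 74, 57, 173, 149] for k=0..6.
2 cycles of lengths [232, 1].
2 cycles on 233: each ℓ→(−1)^(ℓ−1), product (−1)^231 = -1.
(48|233)_J = -1 (Zolotarev's lemma cross-check).

-1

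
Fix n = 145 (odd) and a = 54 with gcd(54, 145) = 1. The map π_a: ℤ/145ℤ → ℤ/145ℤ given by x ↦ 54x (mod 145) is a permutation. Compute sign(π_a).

+1

Trace 81: π^k(81) = [81, 24, 136, 94, 1, 54, 16] for k=0..6.
15 cycles of lengths [14, 14, 14, 14, 14, 14, 14, 14, 7, 7, 7, 7, 2, 2, 1].
With 15 cycles on 145 points, sign = (−1)^{145−15} = +1.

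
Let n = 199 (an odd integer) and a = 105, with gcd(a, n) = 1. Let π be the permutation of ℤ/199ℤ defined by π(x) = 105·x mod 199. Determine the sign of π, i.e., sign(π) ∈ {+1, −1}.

Orbit of 80 under x↦105x: [80, 42, 32, 176, 172, 150, 29]… (length divides ord_199(105)).
Cycle type of π: 198 + 1; total 2 cycles.
2 cycles on 199: each ℓ→(−1)^(ℓ−1), product (−1)^197 = -1.
Zolotarev: (105|199) = -1, matching the cycle-count sign.

-1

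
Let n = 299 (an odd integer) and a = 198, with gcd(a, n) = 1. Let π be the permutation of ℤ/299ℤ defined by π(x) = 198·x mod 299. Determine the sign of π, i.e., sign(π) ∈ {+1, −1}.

-1

Orbit of 289 under x↦198x: [289, 113, 248, 68, 9, 287, 16]… (length divides ord_299(198)).
Decompose π into cycles: lengths [66, 66, 66, 66, 22, 3, 3, 3, 3, 1] (10 cycles, including the fixed point 0).
n − c = 299 − 10 = 289; sign = (−1)^289 = -1.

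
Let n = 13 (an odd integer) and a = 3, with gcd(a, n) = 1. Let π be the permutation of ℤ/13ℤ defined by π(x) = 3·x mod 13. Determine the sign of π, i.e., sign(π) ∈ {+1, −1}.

+1

Trace 1: π^k(1) = [1, 3, 9] for k=0..2.
5 cycles of lengths [3, 3, 3, 3, 1].
5 cycles on 13: each ℓ→(−1)^(ℓ−1), product (−1)^8 = +1.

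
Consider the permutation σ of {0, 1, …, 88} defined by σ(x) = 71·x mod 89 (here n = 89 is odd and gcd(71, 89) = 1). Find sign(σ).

Orbit of 8 under x↦71x: [8, 34, 11, 69, 4, 17, 50]… (length divides ord_89(71)).
Cycle lengths of π_71 on ℤ/89ℤ: [44, 44, 1]; 3 cycles in total.
Σ(ℓ_i−1) = 89−3 = 86; sign = (−1)^86 = +1.

+1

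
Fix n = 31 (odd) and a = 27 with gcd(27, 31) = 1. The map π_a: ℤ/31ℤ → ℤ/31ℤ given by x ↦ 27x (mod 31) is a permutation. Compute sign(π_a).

-1

Orbit of 15 under x↦27x: [15, 2, 23, 1, 27, 16, 29]… (length divides ord_31(27)).
π_27 has 4 disjoint cycles with lengths [10, 10, 10, 1] on {0,…,30}.
4 cycles on 31: each ℓ→(−1)^(ℓ−1), product (−1)^27 = -1.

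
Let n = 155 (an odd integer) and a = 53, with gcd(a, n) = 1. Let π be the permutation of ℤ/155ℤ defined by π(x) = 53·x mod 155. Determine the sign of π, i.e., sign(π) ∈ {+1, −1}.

Orbit of 64 under x↦53x: [64, 137, 131, 123, 9, 12, 16]… (length divides ord_155(53)).
π_53 has 5 disjoint cycles with lengths [60, 60, 30, 4, 1] on {0,…,154}.
Σ(ℓ_i−1) = 155−5 = 150; sign = (−1)^150 = +1.
(53|155)_J = +1 (Zolotarev's lemma cross-check).

+1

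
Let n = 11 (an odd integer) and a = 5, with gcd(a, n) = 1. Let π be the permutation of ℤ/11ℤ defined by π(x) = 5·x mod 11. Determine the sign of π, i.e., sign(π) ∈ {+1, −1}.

+1

Trace 3: π^k(3) = [3, 4, 9, 1, 5] for k=0..4.
The orbit structure of x ↦ 5x mod 11: 3 orbits of sizes [5, 5, 1].
11 − 3 = 8 transpositions; sign(π) = (−1)^8 = +1.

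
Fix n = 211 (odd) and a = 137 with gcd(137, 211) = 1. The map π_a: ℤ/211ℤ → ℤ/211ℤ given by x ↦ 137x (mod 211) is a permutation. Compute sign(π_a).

Trace 188: π^k(188) = [188, 14, 19, 71, 21, 134, 1] for k=0..6.
π_137 has 15 disjoint cycles with lengths [15, 15, 15, 15, 15, 15, 15, 15, 15, 15, 15, 15, 15, 15, 1] on {0,…,210}.
n − c = 211 − 15 = 196; sign = (−1)^196 = +1.
Check: (137/211) = +1 by Zolotarev.

+1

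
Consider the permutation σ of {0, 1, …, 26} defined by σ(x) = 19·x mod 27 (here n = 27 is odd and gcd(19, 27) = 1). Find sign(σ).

Trace 10: π^k(10) = [10, 1, 19] for k=0..2.
Cycle lengths of π_19 on ℤ/27ℤ: [3, 3, 3, 3, 3, 3, 1, 1, 1, 1, 1, 1, 1, 1, 1]; 15 cycles in total.
15 cycles on 27: each ℓ→(−1)^(ℓ−1), product (−1)^12 = +1.
Via Zolotarev, sign(π_{19}) = (19|27) = +1.

+1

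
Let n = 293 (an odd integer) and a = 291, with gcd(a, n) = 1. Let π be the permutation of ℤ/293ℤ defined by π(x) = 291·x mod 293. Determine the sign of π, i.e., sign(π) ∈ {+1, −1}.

Start at x=251: 251 → 84 → 125 → 43 → 207 → 172 → 242 → … (one orbit).
Cycle type of π: 292 + 1; total 2 cycles.
With 2 cycles on 293 points, sign = (−1)^{293−2} = -1.

-1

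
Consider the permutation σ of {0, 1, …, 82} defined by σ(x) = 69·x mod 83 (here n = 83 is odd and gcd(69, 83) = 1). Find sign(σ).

+1

Orbit of 78 under x↦69x: [78, 70, 16, 25, 65, 3, 41]… (length divides ord_83(69)).
The orbit structure of x ↦ 69x mod 83: 3 orbits of sizes [41, 41, 1].
Σ(ℓ_i−1) = 83−3 = 80; sign = (−1)^80 = +1.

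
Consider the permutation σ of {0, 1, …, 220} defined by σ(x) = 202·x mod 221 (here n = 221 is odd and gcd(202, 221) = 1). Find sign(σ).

-1

Start at x=138: 138 → 30 → 93 → 1 → 202 → 140 → 213 → … (one orbit).
12 cycles of lengths [24, 24, 24, 24, 24, 24, 24, 24, 12, 8, 8, 1].
Σ(ℓ_i−1) = 221−12 = 209; sign = (−1)^209 = -1.
The Jacobi symbol (202|221) = -1 (Zolotarev) agrees.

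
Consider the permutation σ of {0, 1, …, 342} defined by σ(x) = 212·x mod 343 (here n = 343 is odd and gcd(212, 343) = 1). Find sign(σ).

Start at x=305: 305 → 176 → 268 → 221 → 204 → 30 → 186 → … (one orbit).
The orbit structure of x ↦ 212x mod 343: 7 orbits of sizes [147, 147, 21, 21, 3, 3, 1].
7 cycles on 343: each ℓ→(−1)^(ℓ−1), product (−1)^336 = +1.
Via Zolotarev, sign(π_{212}) = (212|343) = +1.

+1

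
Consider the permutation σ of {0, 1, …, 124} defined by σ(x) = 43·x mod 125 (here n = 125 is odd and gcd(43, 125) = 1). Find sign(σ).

-1

Trace 24: π^k(24) = [24, 32, 1, 43, 99, 7, 51] for k=0..6.
12 cycles of lengths [20, 20, 20, 20, 20, 4, 4, 4, 4, 4, 4, 1].
With 12 cycles on 125 points, sign = (−1)^{125−12} = -1.
The Jacobi symbol (43|125) = -1 (Zolotarev) agrees.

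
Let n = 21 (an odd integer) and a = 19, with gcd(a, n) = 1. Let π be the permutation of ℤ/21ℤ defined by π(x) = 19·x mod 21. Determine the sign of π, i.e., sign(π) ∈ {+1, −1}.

-1

Orbit of 13 under x↦19x: [13, 16, 10, 1, 19, 4]… (length divides ord_21(19)).
Decompose π into cycles: lengths [6, 6, 6, 1, 1, 1] (6 cycles, including the fixed point 0).
Σ(ℓ_i−1) = 21−6 = 15; sign = (−1)^15 = -1.
Zolotarev: (19|21) = -1, matching the cycle-count sign.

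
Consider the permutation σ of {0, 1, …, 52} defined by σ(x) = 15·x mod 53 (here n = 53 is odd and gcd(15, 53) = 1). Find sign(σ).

+1

Trace 44: π^k(44) = [44, 24, 42, 47, 16, 28, 49] for k=0..6.
Cycle lengths of π_15 on ℤ/53ℤ: [13, 13, 13, 13, 1]; 5 cycles in total.
n − c = 53 − 5 = 48; sign = (−1)^48 = +1.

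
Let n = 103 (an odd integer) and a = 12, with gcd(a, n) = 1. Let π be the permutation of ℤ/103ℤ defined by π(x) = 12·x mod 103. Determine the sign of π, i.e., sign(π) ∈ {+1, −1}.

-1

Orbit of 19 under x↦12x: [19, 22, 58, 78, 9, 5, 60]… (length divides ord_103(12)).
Decompose π into cycles: lengths [102, 1] (2 cycles, including the fixed point 0).
Σ(ℓ_i−1) = 103−2 = 101; sign = (−1)^101 = -1.
(12|103)_J = -1 (Zolotarev's lemma cross-check).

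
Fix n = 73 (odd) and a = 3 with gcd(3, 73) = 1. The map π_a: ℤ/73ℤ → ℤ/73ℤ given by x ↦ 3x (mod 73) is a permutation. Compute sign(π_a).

+1

Orbit of 65 under x↦3x: [65, 49, 1, 3, 9, 27, 8]… (length divides ord_73(3)).
π_3 has 7 disjoint cycles with lengths [12, 12, 12, 12, 12, 12, 1] on {0,…,72}.
7 cycles on 73: each ℓ→(−1)^(ℓ−1), product (−1)^66 = +1.
The Jacobi symbol (3|73) = +1 (Zolotarev) agrees.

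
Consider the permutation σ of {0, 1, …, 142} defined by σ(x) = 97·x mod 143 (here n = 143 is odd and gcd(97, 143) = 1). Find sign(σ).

-1

Trace 119: π^k(119) = [119, 103, 124, 16, 122, 108, 37] for k=0..6.
π_97 has 6 disjoint cycles with lengths [60, 60, 12, 5, 5, 1] on {0,…,142}.
sign(π) = (−1)^{n − #cycles} = (−1)^{143−6} = (−1)^137 = -1.
Zolotarev: (97|143) = -1, matching the cycle-count sign.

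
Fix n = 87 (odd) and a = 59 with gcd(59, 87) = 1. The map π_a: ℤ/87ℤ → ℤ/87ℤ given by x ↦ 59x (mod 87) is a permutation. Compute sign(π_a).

Start at x=59: 59 → 1 → 59 (one orbit).
58 cycles of lengths [2, 2, 2, 2, 2, 2, 2, 2, 2, 2, 2, 2, 2, 2, 2, 2, 2, 2, 2, 2, 2, 2, 2, 2, 2, 2, 2, 2, 2, 1, 1, 1, 1, 1, 1, 1, 1, 1, 1, 1, 1, 1, 1, 1, 1, 1, 1, 1, 1, 1, 1, 1, 1, 1, 1, 1, 1, 1].
sign(π) = (−1)^{n − #cycles} = (−1)^{87−58} = (−1)^29 = -1.
Via Zolotarev, sign(π_{59}) = (59|87) = -1.

-1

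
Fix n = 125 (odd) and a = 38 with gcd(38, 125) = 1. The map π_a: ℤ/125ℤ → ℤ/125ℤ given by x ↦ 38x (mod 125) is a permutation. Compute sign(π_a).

Start at x=29: 29 → 102 → 1 → 38 → 69 → 122 → 11 → … (one orbit).
Decompose π into cycles: lengths [100, 20, 4, 1] (4 cycles, including the fixed point 0).
With 4 cycles on 125 points, sign = (−1)^{125−4} = -1.
Check: (38/125) = -1 by Zolotarev.

-1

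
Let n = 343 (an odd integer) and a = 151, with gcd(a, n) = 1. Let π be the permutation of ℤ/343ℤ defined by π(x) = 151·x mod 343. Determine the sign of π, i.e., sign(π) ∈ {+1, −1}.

+1

Orbit of 39 under x↦151x: [39, 58, 183, 193, 331, 246, 102]… (length divides ord_343(151)).
7 cycles of lengths [147, 147, 21, 21, 3, 3, 1].
With 7 cycles on 343 points, sign = (−1)^{343−7} = +1.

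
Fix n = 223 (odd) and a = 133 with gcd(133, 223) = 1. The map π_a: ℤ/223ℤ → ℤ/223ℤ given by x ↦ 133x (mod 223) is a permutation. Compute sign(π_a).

Trace 74: π^k(74) = [74, 30, 199, 153, 56, 89, 18] for k=0..6.
3 cycles of lengths [111, 111, 1].
3 cycles on 223: each ℓ→(−1)^(ℓ−1), product (−1)^220 = +1.
Check: (133/223) = +1 by Zolotarev.

+1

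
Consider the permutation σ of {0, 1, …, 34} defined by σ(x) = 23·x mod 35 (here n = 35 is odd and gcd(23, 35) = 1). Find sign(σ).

Trace 1: π^k(1) = [1, 23, 4, 22, 16, 18, 29] for k=0..6.
The orbit structure of x ↦ 23x mod 35: 6 orbits of sizes [12, 12, 4, 3, 3, 1].
n − c = 35 − 6 = 29; sign = (−1)^29 = -1.

-1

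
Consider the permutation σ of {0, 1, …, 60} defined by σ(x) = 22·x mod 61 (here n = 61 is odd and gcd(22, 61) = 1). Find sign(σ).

Trace 20: π^k(20) = [20, 13, 42, 9, 15, 25, 1] for k=0..6.
Decompose π into cycles: lengths [15, 15, 15, 15, 1] (5 cycles, including the fixed point 0).
With 5 cycles on 61 points, sign = (−1)^{61−5} = +1.
The Jacobi symbol (22|61) = +1 (Zolotarev) agrees.

+1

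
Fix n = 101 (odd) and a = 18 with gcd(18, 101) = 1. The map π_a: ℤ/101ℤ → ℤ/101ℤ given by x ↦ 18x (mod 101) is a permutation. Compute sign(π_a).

-1

Trace 76: π^k(76) = [76, 55, 81, 44, 85, 15, 68] for k=0..6.
Cycle type of π: 100 + 1; total 2 cycles.
sign(π) = (−1)^{n − #cycles} = (−1)^{101−2} = (−1)^99 = -1.
Check: (18/101) = -1 by Zolotarev.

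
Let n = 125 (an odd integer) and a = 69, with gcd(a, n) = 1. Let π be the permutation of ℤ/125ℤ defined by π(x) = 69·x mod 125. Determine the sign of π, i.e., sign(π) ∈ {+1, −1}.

Trace 104: π^k(104) = [104, 51, 19, 61, 84, 46, 49] for k=0..6.
Cycle lengths of π_69 on ℤ/125ℤ: [50, 50, 10, 10, 2, 2, 1]; 7 cycles in total.
sign(π) = (−1)^{n − #cycles} = (−1)^{125−7} = (−1)^118 = +1.
Via Zolotarev, sign(π_{69}) = (69|125) = +1.

+1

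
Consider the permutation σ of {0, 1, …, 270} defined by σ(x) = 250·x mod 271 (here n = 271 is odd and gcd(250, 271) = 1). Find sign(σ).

+1

Trace 14: π^k(14) = [14, 248, 212, 155, 268, 63, 32] for k=0..6.
π_250 has 3 disjoint cycles with lengths [135, 135, 1] on {0,…,270}.
With 3 cycles on 271 points, sign = (−1)^{271−3} = +1.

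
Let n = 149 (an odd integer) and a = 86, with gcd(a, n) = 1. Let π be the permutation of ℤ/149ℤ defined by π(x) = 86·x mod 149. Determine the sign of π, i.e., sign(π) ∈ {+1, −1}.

+1

Trace 42: π^k(42) = [42, 36, 116, 142, 143, 80, 26] for k=0..6.
π_86 has 3 disjoint cycles with lengths [74, 74, 1] on {0,…,148}.
n − c = 149 − 3 = 146; sign = (−1)^146 = +1.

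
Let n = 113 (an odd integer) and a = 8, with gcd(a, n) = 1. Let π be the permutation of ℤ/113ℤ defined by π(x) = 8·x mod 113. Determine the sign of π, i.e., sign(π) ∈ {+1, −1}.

Start at x=15: 15 → 7 → 56 → 109 → 81 → 83 → 99 → … (one orbit).
The orbit structure of x ↦ 8x mod 113: 5 orbits of sizes [28, 28, 28, 28, 1].
113 − 5 = 108 transpositions; sign(π) = (−1)^108 = +1.

+1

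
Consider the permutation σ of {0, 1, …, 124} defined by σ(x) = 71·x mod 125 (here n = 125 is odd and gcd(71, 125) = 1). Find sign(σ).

Orbit of 16 under x↦71x: [16, 11, 31, 76, 21, 116, 111]… (length divides ord_125(71)).
13 cycles of lengths [25, 25, 25, 25, 5, 5, 5, 5, 1, 1, 1, 1, 1].
13 cycles on 125: each ℓ→(−1)^(ℓ−1), product (−1)^112 = +1.
The Jacobi symbol (71|125) = +1 (Zolotarev) agrees.

+1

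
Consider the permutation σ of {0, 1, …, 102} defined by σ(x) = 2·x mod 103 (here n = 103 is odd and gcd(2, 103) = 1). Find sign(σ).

+1

Trace 29: π^k(29) = [29, 58, 13, 26, 52, 1, 2] for k=0..6.
3 cycles of lengths [51, 51, 1].
With 3 cycles on 103 points, sign = (−1)^{103−3} = +1.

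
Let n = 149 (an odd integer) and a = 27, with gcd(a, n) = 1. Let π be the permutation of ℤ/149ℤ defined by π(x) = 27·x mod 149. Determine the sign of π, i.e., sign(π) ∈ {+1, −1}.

-1

Trace 124: π^k(124) = [124, 70, 102, 72, 7, 40, 37] for k=0..6.
π_27 has 2 disjoint cycles with lengths [148, 1] on {0,…,148}.
n − c = 149 − 2 = 147; sign = (−1)^147 = -1.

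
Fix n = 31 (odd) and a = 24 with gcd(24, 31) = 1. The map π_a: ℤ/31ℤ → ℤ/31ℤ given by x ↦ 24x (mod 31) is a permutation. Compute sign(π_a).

Trace 8: π^k(8) = [8, 6, 20, 15, 19, 22, 1] for k=0..6.
2 cycles of lengths [30, 1].
Σ(ℓ_i−1) = 31−2 = 29; sign = (−1)^29 = -1.
Zolotarev: (24|31) = -1, matching the cycle-count sign.

-1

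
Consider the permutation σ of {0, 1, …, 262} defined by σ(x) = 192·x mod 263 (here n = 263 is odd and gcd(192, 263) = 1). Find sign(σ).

+1

Trace 133: π^k(133) = [133, 25, 66, 48, 11, 8, 221] for k=0..6.
Cycle lengths of π_192 on ℤ/263ℤ: [131, 131, 1]; 3 cycles in total.
3 cycles on 263: each ℓ→(−1)^(ℓ−1), product (−1)^260 = +1.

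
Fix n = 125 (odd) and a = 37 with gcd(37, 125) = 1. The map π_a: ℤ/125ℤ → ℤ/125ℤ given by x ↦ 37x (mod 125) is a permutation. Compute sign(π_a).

-1

Start at x=123: 123 → 51 → 12 → 69 → 53 → 86 → 57 → … (one orbit).
Cycle lengths of π_37 on ℤ/125ℤ: [100, 20, 4, 1]; 4 cycles in total.
n − c = 125 − 4 = 121; sign = (−1)^121 = -1.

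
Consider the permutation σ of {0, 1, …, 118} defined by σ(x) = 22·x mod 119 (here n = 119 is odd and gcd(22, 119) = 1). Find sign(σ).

-1

Start at x=99: 99 → 36 → 78 → 50 → 29 → 43 → 113 → … (one orbit).
Decompose π into cycles: lengths [16, 16, 16, 16, 16, 16, 16, 1, 1, 1, 1, 1, 1, 1] (14 cycles, including the fixed point 0).
14 cycles on 119: each ℓ→(−1)^(ℓ−1), product (−1)^105 = -1.
The Jacobi symbol (22|119) = -1 (Zolotarev) agrees.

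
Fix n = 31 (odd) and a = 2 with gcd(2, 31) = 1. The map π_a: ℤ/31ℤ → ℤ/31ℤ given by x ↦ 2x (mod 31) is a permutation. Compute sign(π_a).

Orbit of 8 under x↦2x: [8, 16, 1, 2, 4]… (length divides ord_31(2)).
7 cycles of lengths [5, 5, 5, 5, 5, 5, 1].
With 7 cycles on 31 points, sign = (−1)^{31−7} = +1.

+1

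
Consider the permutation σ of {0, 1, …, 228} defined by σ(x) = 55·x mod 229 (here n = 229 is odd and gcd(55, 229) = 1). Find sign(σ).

Trace 19: π^k(19) = [19, 129, 225, 9, 37, 203, 173] for k=0..6.
π_55 has 5 disjoint cycles with lengths [57, 57, 57, 57, 1] on {0,…,228}.
Σ(ℓ_i−1) = 229−5 = 224; sign = (−1)^224 = +1.
Via Zolotarev, sign(π_{55}) = (55|229) = +1.

+1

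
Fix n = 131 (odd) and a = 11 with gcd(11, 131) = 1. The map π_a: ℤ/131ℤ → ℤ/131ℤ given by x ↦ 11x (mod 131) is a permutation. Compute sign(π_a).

Trace 25: π^k(25) = [25, 13, 12, 1, 11, 121, 21] for k=0..6.
Cycle type of π: 65×2 + 1; total 3 cycles.
Σ(ℓ_i−1) = 131−3 = 128; sign = (−1)^128 = +1.
Check: (11/131) = +1 by Zolotarev.

+1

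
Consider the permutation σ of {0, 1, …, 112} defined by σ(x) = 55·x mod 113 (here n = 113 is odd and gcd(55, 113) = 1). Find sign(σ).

Start at x=42: 42 → 50 → 38 → 56 → 29 → 13 → 37 → … (one orbit).
The orbit structure of x ↦ 55x mod 113: 2 orbits of sizes [112, 1].
sign(π) = (−1)^{n − #cycles} = (−1)^{113−2} = (−1)^111 = -1.

-1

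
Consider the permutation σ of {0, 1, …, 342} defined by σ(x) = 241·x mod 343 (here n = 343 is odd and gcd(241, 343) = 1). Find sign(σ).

-1

Orbit of 71 under x↦241x: [71, 304, 205, 13, 46, 110, 99]… (length divides ord_343(241)).
π_241 has 4 disjoint cycles with lengths [294, 42, 6, 1] on {0,…,342}.
Σ(ℓ_i−1) = 343−4 = 339; sign = (−1)^339 = -1.
Zolotarev: (241|343) = -1, matching the cycle-count sign.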